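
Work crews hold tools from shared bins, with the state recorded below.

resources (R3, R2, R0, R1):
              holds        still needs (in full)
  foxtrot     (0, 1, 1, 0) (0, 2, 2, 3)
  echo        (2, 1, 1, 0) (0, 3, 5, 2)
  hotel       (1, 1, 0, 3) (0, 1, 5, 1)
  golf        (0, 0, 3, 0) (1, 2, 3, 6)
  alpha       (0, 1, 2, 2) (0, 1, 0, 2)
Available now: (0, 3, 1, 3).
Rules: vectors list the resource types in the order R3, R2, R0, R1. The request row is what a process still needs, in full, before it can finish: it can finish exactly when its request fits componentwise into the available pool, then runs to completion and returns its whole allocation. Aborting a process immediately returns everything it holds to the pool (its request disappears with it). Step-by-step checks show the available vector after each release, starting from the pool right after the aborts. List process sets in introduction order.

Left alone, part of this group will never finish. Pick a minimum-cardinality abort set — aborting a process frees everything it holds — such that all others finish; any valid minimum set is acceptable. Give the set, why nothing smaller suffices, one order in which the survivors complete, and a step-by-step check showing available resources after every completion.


Abort hotel.
Key observation: before aborting hotel, golf was permanently blocked — no order could ever run it; afterwards it completes at step 2.
No smaller set exists: with zero aborts the deadlock remains.
Survivors finish in the order: alpha, golf, foxtrot, echo. Step-by-step check (pool after the aborts first):
  pool = (1, 4, 1, 6)
  alpha: need (0, 1, 0, 2) fits (1, 4, 1, 6); releases (0, 1, 2, 2), pool now (1, 5, 3, 8)
  golf: need (1, 2, 3, 6) fits (1, 5, 3, 8); releases (0, 0, 3, 0), pool now (1, 5, 6, 8)
  foxtrot: need (0, 2, 2, 3) fits (1, 5, 6, 8); releases (0, 1, 1, 0), pool now (1, 6, 7, 8)
  echo: need (0, 3, 5, 2) fits (1, 6, 7, 8); releases (2, 1, 1, 0), pool now (3, 7, 8, 8)


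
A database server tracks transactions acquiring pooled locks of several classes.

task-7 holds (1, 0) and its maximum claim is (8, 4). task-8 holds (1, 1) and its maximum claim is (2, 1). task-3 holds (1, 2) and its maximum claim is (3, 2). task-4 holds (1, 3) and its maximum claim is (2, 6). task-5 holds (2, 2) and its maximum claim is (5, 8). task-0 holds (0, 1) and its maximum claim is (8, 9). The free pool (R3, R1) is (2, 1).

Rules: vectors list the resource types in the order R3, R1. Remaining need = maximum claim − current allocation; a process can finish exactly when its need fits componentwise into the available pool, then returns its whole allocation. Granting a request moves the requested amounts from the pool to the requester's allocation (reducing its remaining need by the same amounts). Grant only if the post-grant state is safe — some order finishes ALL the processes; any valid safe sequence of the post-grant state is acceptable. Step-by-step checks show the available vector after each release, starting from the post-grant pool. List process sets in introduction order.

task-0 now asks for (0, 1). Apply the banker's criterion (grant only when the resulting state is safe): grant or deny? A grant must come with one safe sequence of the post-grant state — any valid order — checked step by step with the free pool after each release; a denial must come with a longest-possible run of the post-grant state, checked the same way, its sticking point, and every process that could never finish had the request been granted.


GRANT. The post-grant state is safe; one safe sequence: task-8, task-3, task-4, task-5, task-7, task-0.
Key observation: granting shrinks the pool to (2, 0), yet task-8 still fits and the chain goes through.
Check on the post-grant state, step by step:
  pool = (2, 0)
  task-8 needs (1, 0) <= (2, 0) -> finishes; pool += (1, 1) = (3, 1)
  task-3 needs (2, 0) <= (3, 1) -> finishes; pool += (1, 2) = (4, 3)
  task-4 needs (1, 3) <= (4, 3) -> finishes; pool += (1, 3) = (5, 6)
  task-5 needs (3, 6) <= (5, 6) -> finishes; pool += (2, 2) = (7, 8)
  task-7 needs (7, 4) <= (7, 8) -> finishes; pool += (1, 0) = (8, 8)
  task-0 needs (8, 7) <= (8, 8) -> finishes; pool += (0, 2) = (8, 10)


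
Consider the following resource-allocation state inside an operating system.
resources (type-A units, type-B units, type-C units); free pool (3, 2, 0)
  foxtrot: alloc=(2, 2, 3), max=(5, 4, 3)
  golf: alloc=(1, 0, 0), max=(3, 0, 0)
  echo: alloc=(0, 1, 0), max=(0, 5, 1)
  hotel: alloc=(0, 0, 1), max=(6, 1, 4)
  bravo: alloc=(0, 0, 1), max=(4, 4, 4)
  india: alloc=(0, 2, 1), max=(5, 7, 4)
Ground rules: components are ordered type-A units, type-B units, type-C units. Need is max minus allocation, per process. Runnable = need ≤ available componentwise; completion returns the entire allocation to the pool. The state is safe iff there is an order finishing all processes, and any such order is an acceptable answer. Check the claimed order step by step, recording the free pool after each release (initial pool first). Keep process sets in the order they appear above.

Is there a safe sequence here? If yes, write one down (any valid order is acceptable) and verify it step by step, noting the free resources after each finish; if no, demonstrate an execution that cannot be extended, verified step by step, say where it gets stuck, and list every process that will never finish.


SAFE — a valid safe sequence is foxtrot, golf, echo, hotel, bravo, india.
Key observation: the first exact fit in this order is foxtrot — it needs (3, 2, 0) with (3, 2, 0) free, meeting a requested resource to the last unit.
Check, step by step:
  pool = (3, 2, 0)
  foxtrot needs (3, 2, 0) <= (3, 2, 0) -> finishes; pool += (2, 2, 3) = (5, 4, 3)
  golf needs (2, 0, 0) <= (5, 4, 3) -> finishes; pool += (1, 0, 0) = (6, 4, 3)
  echo needs (0, 4, 1) <= (6, 4, 3) -> finishes; pool += (0, 1, 0) = (6, 5, 3)
  hotel needs (6, 1, 3) <= (6, 5, 3) -> finishes; pool += (0, 0, 1) = (6, 5, 4)
  bravo needs (4, 4, 3) <= (6, 5, 4) -> finishes; pool += (0, 0, 1) = (6, 5, 5)
  india needs (5, 5, 3) <= (6, 5, 5) -> finishes; pool += (0, 2, 1) = (6, 7, 6)


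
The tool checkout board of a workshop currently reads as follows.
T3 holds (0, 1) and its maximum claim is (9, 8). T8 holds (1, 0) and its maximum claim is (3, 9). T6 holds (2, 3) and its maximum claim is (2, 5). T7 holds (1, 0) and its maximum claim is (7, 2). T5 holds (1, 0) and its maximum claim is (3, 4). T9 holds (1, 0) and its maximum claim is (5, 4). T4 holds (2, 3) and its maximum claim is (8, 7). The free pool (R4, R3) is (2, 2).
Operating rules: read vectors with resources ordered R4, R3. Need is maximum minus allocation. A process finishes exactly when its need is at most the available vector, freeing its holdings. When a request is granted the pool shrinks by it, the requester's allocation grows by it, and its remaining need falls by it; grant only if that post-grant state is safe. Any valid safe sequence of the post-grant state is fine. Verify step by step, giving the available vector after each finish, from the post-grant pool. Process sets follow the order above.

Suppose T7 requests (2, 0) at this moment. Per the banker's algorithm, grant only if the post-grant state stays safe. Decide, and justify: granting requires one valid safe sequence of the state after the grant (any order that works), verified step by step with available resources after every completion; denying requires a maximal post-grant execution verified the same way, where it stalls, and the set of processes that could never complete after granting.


DENY — the pretend-granted state is unsafe.
Key observation: after T6, T5 the pool peaks at (3, 5), and each blocked process is short somewhere: T3 on R4, R3; T8 on R3; T7 on R4; T9 on R4; T4 on R4.
On the post-grant state, T6, T5 is a maximal run — nothing extends it. Walking it through:
  pool = (0, 2)
  T6: need (0, 2) fits (0, 2); releases (2, 3), pool now (2, 5)
  T5: need (2, 4) fits (2, 5); releases (1, 0), pool now (3, 5)
  T3 still needs (9, 7) but only (3, 5) is free — short on R4 and R3
  T8 still needs (2, 9) but only (3, 5) is free — short on R3
  T7 still needs (4, 2) but only (3, 5) is free — short on R4
  T9 still needs (4, 4) but only (3, 5) is free — short on R4
  T4 still needs (6, 4) but only (3, 5) is free — short on R4
Post-grant, the permanently blocked set is T3, T8, T7, T9 and T4.


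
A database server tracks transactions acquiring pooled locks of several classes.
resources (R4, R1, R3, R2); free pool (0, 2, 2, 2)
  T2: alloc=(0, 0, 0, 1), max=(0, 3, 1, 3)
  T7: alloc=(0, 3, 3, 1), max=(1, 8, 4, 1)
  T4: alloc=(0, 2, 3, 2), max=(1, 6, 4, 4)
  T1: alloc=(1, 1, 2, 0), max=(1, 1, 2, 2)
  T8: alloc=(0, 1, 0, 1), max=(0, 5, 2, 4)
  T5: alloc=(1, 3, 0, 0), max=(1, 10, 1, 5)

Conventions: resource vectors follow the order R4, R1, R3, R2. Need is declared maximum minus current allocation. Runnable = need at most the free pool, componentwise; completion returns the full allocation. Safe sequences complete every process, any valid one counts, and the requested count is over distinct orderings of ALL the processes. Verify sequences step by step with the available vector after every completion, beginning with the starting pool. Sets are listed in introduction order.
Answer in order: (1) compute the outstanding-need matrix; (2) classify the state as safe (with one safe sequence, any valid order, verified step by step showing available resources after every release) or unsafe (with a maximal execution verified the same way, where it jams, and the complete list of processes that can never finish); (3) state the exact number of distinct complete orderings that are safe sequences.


(1) Outstanding need per process (order R4, R1, R3, R2):
  T2: (0, 3, 1, 2)
  T7: (1, 5, 1, 0)
  T4: (1, 4, 1, 2)
  T1: (0, 0, 0, 2)
  T8: (0, 4, 2, 3)
  T5: (0, 7, 1, 5)
(2) The state is UNSAFE.
Key observation: after T1, T2 complete, (1, 3, 4, 3) is the best the pool ever gets, yet each leftover process wants more R1.
Going as far as possible: T1, T2; after that, nothing fits. Check, step by step:
  pool = (0, 2, 2, 2)
  run T1 (needs (0, 0, 0, 2), free (0, 2, 2, 2)); after release of (1, 1, 2, 0) the pool is (1, 3, 4, 2)
  run T2 (needs (0, 3, 1, 2), free (1, 3, 4, 2)); after release of (0, 0, 0, 1) the pool is (1, 3, 4, 3)
  blocked: T7 wants (1, 5, 1, 0), pool (1, 3, 4, 3) — not enough R1
  blocked: T4 wants (1, 4, 1, 2), pool (1, 3, 4, 3) — not enough R1
  blocked: T8 wants (0, 4, 2, 3), pool (1, 3, 4, 3) — not enough R1
  blocked: T5 wants (0, 7, 1, 5), pool (1, 3, 4, 3) — not enough R1 and R2
Never able to finish: T7, T4, T8 and T5.
(3) Exactly 0 of the possible complete orderings are safe sequences.


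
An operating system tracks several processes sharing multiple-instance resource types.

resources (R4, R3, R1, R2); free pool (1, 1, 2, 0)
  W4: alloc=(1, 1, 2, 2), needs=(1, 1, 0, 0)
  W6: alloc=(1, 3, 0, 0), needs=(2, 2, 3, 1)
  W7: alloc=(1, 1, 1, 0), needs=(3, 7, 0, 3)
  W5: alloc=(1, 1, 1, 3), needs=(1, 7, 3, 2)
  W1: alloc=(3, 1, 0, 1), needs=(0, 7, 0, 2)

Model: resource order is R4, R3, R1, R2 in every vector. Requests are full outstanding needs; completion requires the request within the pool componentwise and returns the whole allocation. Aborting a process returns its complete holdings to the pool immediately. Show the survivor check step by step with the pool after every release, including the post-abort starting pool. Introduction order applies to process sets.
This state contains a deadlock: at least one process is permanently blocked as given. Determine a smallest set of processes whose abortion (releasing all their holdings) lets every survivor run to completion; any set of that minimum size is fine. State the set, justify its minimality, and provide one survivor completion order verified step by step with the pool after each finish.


Minimum abort set: W7 and W1.
Key observation: W5 had no path to completion before; after the abort of W7 and W1 ((4, 2, 1, 1) returned), step 3 is where it fits.
No one abort is enough; case by case: W4 alone leaves W7 blocked (short on R3 and R2); W6 alone leaves W7 blocked (short on R3 and R2); W7 alone leaves W5 blocked (short on R3); W5 alone leaves W7 blocked (short on R3); W1 alone leaves W7 blocked (short on R3).
One survivor order: W4, W6, W5. Walking it through (post-abort pool first):
  pool = (5, 3, 3, 1)
  W4 needs (1, 1, 0, 0) <= (5, 3, 3, 1) -> finishes; pool += (1, 1, 2, 2) = (6, 4, 5, 3)
  W6 needs (2, 2, 3, 1) <= (6, 4, 5, 3) -> finishes; pool += (1, 3, 0, 0) = (7, 7, 5, 3)
  W5 needs (1, 7, 3, 2) <= (7, 7, 5, 3) -> finishes; pool += (1, 1, 1, 3) = (8, 8, 6, 6)


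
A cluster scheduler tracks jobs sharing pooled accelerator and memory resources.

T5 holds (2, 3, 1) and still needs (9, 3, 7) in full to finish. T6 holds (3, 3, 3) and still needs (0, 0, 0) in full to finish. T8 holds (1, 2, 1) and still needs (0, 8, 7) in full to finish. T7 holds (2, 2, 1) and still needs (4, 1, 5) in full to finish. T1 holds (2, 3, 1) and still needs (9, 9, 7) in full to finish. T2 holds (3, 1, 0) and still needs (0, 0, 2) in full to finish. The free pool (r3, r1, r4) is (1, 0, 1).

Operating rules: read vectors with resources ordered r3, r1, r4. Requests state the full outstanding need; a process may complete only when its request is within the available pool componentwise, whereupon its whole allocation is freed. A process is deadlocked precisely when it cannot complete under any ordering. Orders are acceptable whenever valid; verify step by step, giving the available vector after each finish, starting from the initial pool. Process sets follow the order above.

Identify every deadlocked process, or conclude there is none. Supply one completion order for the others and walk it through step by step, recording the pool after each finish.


Deadlocked: T5, T8, T7 and T1.
Key observation: T6, T2 can finish, but then (7, 4, 4) is all there is, and the blocked group's r4 demands exceed it.
The rest can finish in the order T6, T2. Walking it through:
  pool = (1, 0, 1)
  T6: need (0, 0, 0) fits (1, 0, 1); releases (3, 3, 3), pool now (4, 3, 4)
  T2: need (0, 0, 2) fits (4, 3, 4); releases (3, 1, 0), pool now (7, 4, 4)
None of the blocked processes ever fits:
  T5 still needs (9, 3, 7) but only (7, 4, 4) is free — short on r3 and r4
  T8 still needs (0, 8, 7) but only (7, 4, 4) is free — short on r1 and r4
  T7 still needs (4, 1, 5) but only (7, 4, 4) is free — short on r4
  T1 still needs (9, 9, 7) but only (7, 4, 4) is free — short on r3, r1 and r4


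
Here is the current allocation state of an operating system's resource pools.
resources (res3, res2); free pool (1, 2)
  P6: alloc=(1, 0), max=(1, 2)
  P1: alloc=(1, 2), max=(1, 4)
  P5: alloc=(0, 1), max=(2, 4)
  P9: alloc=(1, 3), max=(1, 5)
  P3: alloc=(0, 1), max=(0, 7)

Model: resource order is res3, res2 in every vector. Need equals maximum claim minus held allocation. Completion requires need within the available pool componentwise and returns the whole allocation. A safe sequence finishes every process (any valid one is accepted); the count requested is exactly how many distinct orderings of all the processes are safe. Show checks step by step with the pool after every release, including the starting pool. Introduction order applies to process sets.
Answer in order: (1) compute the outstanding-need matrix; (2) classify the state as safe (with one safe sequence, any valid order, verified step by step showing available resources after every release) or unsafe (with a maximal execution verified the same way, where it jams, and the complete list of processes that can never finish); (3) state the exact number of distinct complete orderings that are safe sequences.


(1) Outstanding need per process (order res3, res2):
  P6: (0, 2)
  P1: (0, 2)
  P5: (2, 3)
  P9: (0, 2)
  P3: (0, 6)
(2) SAFE. One safe sequence: P1, P6, P9, P3, P5.
Key observation: at P1 the run first touches a limit — (0, 2) against (1, 2), exact on a resource it actually requests.
Step-by-step check:
  pool = (1, 2)
  run P1 (needs (0, 2), free (1, 2)); after release of (1, 2) the pool is (2, 4)
  run P6 (needs (0, 2), free (2, 4)); after release of (1, 0) the pool is (3, 4)
  run P9 (needs (0, 2), free (3, 4)); after release of (1, 3) the pool is (4, 7)
  run P3 (needs (0, 6), free (4, 7)); after release of (0, 1) the pool is (4, 8)
  run P5 (needs (2, 3), free (4, 8)); after release of (0, 1) the pool is (4, 9)
(3) Exactly 35 of the possible complete orderings are safe sequences.


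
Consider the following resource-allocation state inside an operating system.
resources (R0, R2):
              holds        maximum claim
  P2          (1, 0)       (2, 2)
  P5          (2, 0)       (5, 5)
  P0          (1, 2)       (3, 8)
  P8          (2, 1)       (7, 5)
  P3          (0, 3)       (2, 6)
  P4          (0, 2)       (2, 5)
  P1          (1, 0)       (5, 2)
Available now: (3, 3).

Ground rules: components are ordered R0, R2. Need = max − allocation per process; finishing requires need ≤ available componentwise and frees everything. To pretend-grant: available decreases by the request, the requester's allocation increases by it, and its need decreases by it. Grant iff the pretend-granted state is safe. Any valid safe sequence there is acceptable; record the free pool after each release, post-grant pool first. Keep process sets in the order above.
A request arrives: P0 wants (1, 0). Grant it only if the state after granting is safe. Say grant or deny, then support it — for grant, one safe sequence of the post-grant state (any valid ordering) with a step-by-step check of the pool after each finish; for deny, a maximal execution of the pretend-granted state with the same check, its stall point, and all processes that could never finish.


GRANT: granting preserves safety; a valid post-grant sequence is P3, P4, P0, P5, P2, P8, P1.
Key observation: even at the reduced pool (2, 3), P3 fits immediately, so safety survives the grant.
Check on the post-grant state, step by step:
  pool = (2, 3)
  run P3 (needs (2, 3), free (2, 3)); after release of (0, 3) the pool is (2, 6)
  run P4 (needs (2, 3), free (2, 6)); after release of (0, 2) the pool is (2, 8)
  run P0 (needs (1, 6), free (2, 8)); after release of (2, 2) the pool is (4, 10)
  run P5 (needs (3, 5), free (4, 10)); after release of (2, 0) the pool is (6, 10)
  run P2 (needs (1, 2), free (6, 10)); after release of (1, 0) the pool is (7, 10)
  run P8 (needs (5, 4), free (7, 10)); after release of (2, 1) the pool is (9, 11)
  run P1 (needs (4, 2), free (9, 11)); after release of (1, 0) the pool is (10, 11)


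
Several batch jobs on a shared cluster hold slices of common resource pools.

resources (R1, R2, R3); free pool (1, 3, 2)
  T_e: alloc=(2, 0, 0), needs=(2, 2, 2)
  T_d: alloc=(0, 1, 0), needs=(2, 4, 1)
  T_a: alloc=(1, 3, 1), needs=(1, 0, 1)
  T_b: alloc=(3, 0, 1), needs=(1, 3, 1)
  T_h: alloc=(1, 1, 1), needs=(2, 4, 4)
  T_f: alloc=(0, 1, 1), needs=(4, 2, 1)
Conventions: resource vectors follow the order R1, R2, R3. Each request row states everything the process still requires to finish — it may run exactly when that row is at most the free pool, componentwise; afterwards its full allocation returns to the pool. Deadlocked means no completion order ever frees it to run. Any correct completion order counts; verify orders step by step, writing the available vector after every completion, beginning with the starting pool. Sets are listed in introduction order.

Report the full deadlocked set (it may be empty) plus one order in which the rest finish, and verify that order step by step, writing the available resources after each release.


No process is deadlocked.
Key observation: starting with T_a, each completion frees enough for the next — no one is permanently blocked.
The rest can finish in the order T_a, T_b, T_h, T_e, T_f, T_d. Step-by-step check:
  pool = (1, 3, 2)
  run T_a (needs (1, 0, 1), free (1, 3, 2)); after release of (1, 3, 1) the pool is (2, 6, 3)
  run T_b (needs (1, 3, 1), free (2, 6, 3)); after release of (3, 0, 1) the pool is (5, 6, 4)
  run T_h (needs (2, 4, 4), free (5, 6, 4)); after release of (1, 1, 1) the pool is (6, 7, 5)
  run T_e (needs (2, 2, 2), free (6, 7, 5)); after release of (2, 0, 0) the pool is (8, 7, 5)
  run T_f (needs (4, 2, 1), free (8, 7, 5)); after release of (0, 1, 1) the pool is (8, 8, 6)
  run T_d (needs (2, 4, 1), free (8, 8, 6)); after release of (0, 1, 0) the pool is (8, 9, 6)


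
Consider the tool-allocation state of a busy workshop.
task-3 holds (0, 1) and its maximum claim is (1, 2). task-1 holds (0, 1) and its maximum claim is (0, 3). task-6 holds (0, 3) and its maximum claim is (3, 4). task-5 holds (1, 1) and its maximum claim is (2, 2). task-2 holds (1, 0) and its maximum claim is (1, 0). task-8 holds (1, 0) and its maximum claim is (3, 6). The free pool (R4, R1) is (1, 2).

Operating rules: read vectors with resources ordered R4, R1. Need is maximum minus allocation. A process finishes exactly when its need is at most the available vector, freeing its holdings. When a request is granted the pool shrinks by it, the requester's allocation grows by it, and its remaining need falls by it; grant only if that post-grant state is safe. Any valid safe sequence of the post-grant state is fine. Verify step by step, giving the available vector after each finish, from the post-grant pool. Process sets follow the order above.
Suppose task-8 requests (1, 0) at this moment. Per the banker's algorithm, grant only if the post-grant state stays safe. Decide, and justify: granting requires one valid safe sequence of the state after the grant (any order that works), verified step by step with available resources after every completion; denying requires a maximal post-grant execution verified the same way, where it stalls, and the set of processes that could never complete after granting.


DENY: after the grant no complete ordering would exist.
Key observation: after task-2, task-5, task-1, task-3 the pool peaks at (2, 5), and each blocked process is short somewhere: task-6 on R4; task-8 on R1.
On the post-grant state, task-2, task-5, task-1, task-3 is a maximal run — nothing extends it. Walking it through:
  pool = (0, 2)
  task-2 needs (0, 0) <= (0, 2) -> finishes; pool += (1, 0) = (1, 2)
  task-5 needs (1, 1) <= (1, 2) -> finishes; pool += (1, 1) = (2, 3)
  task-1 needs (0, 2) <= (2, 3) -> finishes; pool += (0, 1) = (2, 4)
  task-3 needs (1, 1) <= (2, 4) -> finishes; pool += (0, 1) = (2, 5)
  task-6 still needs (3, 1) but only (2, 5) is free — short on R4
  task-8 still needs (1, 6) but only (2, 5) is free — short on R1
Had the request been granted, task-6 and task-8 could never finish.


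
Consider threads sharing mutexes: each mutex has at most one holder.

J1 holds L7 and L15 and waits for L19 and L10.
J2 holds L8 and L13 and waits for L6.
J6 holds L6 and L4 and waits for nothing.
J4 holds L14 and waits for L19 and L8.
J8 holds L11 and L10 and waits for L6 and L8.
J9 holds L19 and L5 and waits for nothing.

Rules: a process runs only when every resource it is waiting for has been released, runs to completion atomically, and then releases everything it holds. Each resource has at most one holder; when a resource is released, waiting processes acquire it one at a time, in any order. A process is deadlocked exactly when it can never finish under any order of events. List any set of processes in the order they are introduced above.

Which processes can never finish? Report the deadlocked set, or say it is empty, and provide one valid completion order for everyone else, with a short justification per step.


Nothing here is deadlocked.
Key observation: the waits form no ring: some process can always run, and its releases unblock the others one by one.
The rest can finish in the order J9, J6, J2, J8, J1, J4.
Walking it through:
  J9 waits on nothing -> runs at once and releases L19 and L5
  J6 waits on nothing -> runs at once and releases L6 and L4
  run J2 (all its waits — L6 — are resolved); releases L8 and L13
  run J8 (all its waits — L6 and L8 — are resolved); releases L11 and L10
  run J1 (all its waits — L19 and L10 — are resolved); releases L7 and L15
  run J4 (all its waits — L19 and L8 — are resolved); releases L14


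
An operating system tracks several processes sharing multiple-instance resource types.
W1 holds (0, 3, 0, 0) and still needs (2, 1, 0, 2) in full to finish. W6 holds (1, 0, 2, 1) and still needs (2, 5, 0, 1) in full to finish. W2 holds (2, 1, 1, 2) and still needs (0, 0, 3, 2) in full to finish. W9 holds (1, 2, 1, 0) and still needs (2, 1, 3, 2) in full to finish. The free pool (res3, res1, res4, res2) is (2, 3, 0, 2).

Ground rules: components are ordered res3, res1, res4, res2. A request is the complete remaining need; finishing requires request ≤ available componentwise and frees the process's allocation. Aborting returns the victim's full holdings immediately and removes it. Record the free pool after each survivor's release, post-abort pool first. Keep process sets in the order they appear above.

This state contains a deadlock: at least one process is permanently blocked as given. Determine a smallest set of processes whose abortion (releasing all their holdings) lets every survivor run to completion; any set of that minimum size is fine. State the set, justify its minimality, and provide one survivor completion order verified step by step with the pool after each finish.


Minimum abort set: W2.
Key observation: aborting W2 returns (2, 1, 1, 2), and W9 — hopeless before — runs at step 3 with the returned capacity in the pool.
Why nothing smaller works: aborting no one leaves the state deadlocked as given.
One survivor order: W1, W6, W9. Check, step by step (post-abort pool first):
  pool = (4, 4, 1, 4)
  run W1 (needs (2, 1, 0, 2), free (4, 4, 1, 4)); after release of (0, 3, 0, 0) the pool is (4, 7, 1, 4)
  run W6 (needs (2, 5, 0, 1), free (4, 7, 1, 4)); after release of (1, 0, 2, 1) the pool is (5, 7, 3, 5)
  run W9 (needs (2, 1, 3, 2), free (5, 7, 3, 5)); after release of (1, 2, 1, 0) the pool is (6, 9, 4, 5)


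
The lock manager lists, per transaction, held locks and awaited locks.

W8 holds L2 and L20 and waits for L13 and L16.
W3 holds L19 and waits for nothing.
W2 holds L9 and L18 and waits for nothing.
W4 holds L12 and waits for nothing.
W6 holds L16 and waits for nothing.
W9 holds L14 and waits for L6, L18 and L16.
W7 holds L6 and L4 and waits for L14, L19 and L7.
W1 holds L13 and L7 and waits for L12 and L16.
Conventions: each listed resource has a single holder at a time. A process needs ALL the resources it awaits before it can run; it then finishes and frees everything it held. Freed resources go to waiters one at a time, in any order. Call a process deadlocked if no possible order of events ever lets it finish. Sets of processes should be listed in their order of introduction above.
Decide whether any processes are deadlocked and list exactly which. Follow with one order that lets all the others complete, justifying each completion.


Deadlocked: W9 and W7.
Key observation: the cycle W9 -> W7 -> W9 can never break — each member waits on the next; no other process is dragged down with it.
One completion order for the rest: W6, W4, W2, W1, W8, W3.
Check, step by step:
  W6: no waits; runs immediately, freeing L16
  W4: no waits; runs immediately, freeing L12
  W2: no waits; runs immediately, freeing L9 and L18
  W1: everything it awaited (L12 and L16) is free; runs, freeing L13 and L7
  W8: everything it awaited (L13 and L16) is free; runs, freeing L2 and L20
  W3: no waits; runs immediately, freeing L19


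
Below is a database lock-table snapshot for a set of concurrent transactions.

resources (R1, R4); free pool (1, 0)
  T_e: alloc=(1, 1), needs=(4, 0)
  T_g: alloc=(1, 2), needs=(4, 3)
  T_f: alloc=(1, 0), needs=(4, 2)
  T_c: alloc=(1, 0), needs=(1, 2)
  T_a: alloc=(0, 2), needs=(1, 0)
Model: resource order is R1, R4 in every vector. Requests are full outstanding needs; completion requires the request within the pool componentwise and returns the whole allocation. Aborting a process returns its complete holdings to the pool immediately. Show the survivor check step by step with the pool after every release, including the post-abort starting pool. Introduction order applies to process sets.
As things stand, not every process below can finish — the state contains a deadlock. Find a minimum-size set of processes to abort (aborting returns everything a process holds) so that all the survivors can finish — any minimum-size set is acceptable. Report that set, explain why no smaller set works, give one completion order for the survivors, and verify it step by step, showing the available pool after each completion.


Minimum abort set: T_g and T_f.
Key observation: T_e could never have finished before the abort; with (2, 2) returned by T_g and T_f, it fits at step 3.
No one abort is enough; case by case: T_e alone leaves T_g blocked (short on R1); T_g alone leaves T_e blocked (short on R1); T_f alone leaves T_e blocked (short on R1); T_c alone leaves T_e blocked (short on R1); T_a alone leaves T_e blocked (short on R1).
One survivor order: T_a, T_c, T_e. Walking it through (post-abort pool first):
  pool = (3, 2)
  T_a needs (1, 0) <= (3, 2) -> finishes; pool += (0, 2) = (3, 4)
  T_c needs (1, 2) <= (3, 4) -> finishes; pool += (1, 0) = (4, 4)
  T_e needs (4, 0) <= (4, 4) -> finishes; pool += (1, 1) = (5, 5)


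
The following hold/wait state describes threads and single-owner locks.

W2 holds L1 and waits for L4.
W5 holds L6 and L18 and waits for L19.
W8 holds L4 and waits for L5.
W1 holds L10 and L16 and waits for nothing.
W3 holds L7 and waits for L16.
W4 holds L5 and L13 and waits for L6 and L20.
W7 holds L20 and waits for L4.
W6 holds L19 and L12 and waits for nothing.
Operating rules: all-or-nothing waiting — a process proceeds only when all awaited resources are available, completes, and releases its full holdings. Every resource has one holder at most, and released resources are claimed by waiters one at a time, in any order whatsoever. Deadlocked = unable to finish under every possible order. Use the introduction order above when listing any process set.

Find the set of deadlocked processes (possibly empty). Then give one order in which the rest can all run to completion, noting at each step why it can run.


Deadlocked: W2, W8, W4 and W7.
Key observation: nobody on the ring W8 -> W4 -> W7 -> W8 can start until another member finishes, which never happens; W2 waits into the deadlock from upstream.
A valid finishing order for the others: W6, W1, W5, W3.
Check, step by step:
  W6: no waits; runs immediately, freeing L19 and L12
  W1: no waits; runs immediately, freeing L10 and L16
  W5 waits on L19 — all released -> runs and releases L6 and L18
  W3 waits on L16 — all released -> runs and releases L7


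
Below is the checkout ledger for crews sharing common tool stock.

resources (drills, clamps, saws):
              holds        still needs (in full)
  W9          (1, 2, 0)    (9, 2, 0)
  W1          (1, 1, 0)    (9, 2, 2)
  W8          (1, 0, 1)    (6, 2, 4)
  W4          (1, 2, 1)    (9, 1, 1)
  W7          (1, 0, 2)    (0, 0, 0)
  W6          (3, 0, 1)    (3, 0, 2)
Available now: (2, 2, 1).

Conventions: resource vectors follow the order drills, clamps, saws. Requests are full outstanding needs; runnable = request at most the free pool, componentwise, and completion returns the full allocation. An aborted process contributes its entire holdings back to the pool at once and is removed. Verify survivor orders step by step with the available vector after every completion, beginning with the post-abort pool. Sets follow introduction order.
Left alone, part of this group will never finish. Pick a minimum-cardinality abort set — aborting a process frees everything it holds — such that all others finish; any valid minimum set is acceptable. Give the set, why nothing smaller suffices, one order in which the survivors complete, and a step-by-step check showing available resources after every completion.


Abort W9 and W1.
Key observation: the returned (2, 3, 0) from W9 and W1 is what brings W4 — unrunnable before, under any order — into play at step 4.
Minimality, checking each single-abort alternative: W9 alone leaves W1 blocked (short on drills); W1 alone leaves W9 blocked (short on drills); W8 alone leaves W9 blocked (short on drills); W4 alone leaves W9 blocked (short on drills); W7 alone leaves W9 blocked (short on drills); W6 alone leaves W9 blocked (short on drills).
One survivor order: W7, W6, W8, W4. Step-by-step check (post-abort pool first):
  pool = (4, 5, 1)
  W7 needs (0, 0, 0) <= (4, 5, 1) -> finishes; pool += (1, 0, 2) = (5, 5, 3)
  W6 needs (3, 0, 2) <= (5, 5, 3) -> finishes; pool += (3, 0, 1) = (8, 5, 4)
  W8 needs (6, 2, 4) <= (8, 5, 4) -> finishes; pool += (1, 0, 1) = (9, 5, 5)
  W4 needs (9, 1, 1) <= (9, 5, 5) -> finishes; pool += (1, 2, 1) = (10, 7, 6)


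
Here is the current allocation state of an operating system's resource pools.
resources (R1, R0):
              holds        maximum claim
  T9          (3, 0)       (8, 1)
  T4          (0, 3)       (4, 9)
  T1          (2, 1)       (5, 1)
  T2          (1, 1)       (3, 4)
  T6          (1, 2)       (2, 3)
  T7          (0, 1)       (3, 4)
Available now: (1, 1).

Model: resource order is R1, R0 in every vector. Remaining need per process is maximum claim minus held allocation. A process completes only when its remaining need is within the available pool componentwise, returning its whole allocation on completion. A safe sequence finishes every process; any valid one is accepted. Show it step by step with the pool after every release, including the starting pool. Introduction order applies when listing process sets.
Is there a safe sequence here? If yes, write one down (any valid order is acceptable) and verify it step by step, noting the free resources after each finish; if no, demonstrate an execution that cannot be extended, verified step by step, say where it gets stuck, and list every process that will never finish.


The state is SAFE; one workable sequence: T6, T2, T1, T7, T4, T9.
Key observation: the first exact fit in this order is T6 — it needs (1, 1) with (1, 1) free, meeting a requested resource to the last unit.
Verifying each step:
  pool = (1, 1)
  run T6 (needs (1, 1), free (1, 1)); after release of (1, 2) the pool is (2, 3)
  run T2 (needs (2, 3), free (2, 3)); after release of (1, 1) the pool is (3, 4)
  run T1 (needs (3, 0), free (3, 4)); after release of (2, 1) the pool is (5, 5)
  run T7 (needs (3, 3), free (5, 5)); after release of (0, 1) the pool is (5, 6)
  run T4 (needs (4, 6), free (5, 6)); after release of (0, 3) the pool is (5, 9)
  run T9 (needs (5, 1), free (5, 9)); after release of (3, 0) the pool is (8, 9)


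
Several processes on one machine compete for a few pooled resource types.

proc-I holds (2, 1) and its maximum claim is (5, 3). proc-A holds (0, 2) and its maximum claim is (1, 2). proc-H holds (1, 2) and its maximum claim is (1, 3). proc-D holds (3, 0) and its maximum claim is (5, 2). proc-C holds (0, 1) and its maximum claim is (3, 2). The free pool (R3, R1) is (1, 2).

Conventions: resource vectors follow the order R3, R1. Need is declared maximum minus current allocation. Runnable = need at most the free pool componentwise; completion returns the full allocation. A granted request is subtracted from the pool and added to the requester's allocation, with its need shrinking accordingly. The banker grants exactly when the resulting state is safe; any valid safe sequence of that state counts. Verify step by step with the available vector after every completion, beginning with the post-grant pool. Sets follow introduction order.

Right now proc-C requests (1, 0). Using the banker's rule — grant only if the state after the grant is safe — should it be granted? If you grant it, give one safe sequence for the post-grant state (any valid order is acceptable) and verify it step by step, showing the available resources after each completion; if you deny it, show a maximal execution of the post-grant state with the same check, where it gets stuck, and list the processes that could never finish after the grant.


DENY: after the grant no complete ordering would exist.
Key observation: after proc-H, proc-A complete, (1, 6) is the best the pool ever gets, yet each leftover process wants more R3.
After a pretend grant, a maximal execution: proc-H, proc-A — then nothing else fits. Walking it through:
  pool = (0, 2)
  run proc-H (needs (0, 1), free (0, 2)); after release of (1, 2) the pool is (1, 4)
  run proc-A (needs (1, 0), free (1, 4)); after release of (0, 2) the pool is (1, 6)
  blocked: proc-I wants (3, 2), pool (1, 6) — not enough R3
  blocked: proc-D wants (2, 2), pool (1, 6) — not enough R3
  blocked: proc-C wants (2, 1), pool (1, 6) — not enough R3
Had the request been granted, proc-I, proc-D and proc-C could never finish.


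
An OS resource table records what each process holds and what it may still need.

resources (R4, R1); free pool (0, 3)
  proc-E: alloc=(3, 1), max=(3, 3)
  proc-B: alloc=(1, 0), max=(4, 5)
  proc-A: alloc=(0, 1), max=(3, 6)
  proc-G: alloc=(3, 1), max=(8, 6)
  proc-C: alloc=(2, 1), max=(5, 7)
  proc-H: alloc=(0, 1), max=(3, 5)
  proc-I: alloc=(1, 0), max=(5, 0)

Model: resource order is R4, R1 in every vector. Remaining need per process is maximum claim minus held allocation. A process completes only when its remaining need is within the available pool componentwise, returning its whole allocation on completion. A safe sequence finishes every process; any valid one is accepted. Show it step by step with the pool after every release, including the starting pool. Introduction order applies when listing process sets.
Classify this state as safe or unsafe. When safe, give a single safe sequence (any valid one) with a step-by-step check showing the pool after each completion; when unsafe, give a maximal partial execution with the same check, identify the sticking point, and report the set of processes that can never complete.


SAFE, for example via the order proc-E, proc-H, proc-B, proc-I, proc-A, proc-G, proc-C.
Key observation: proc-H is the earliest step where a requested resource binds exactly: need (3, 4), pool (3, 4) at its turn.
Check, step by step:
  pool = (0, 3)
  run proc-E (needs (0, 2), free (0, 3)); after release of (3, 1) the pool is (3, 4)
  run proc-H (needs (3, 4), free (3, 4)); after release of (0, 1) the pool is (3, 5)
  run proc-B (needs (3, 5), free (3, 5)); after release of (1, 0) the pool is (4, 5)
  run proc-I (needs (4, 0), free (4, 5)); after release of (1, 0) the pool is (5, 5)
  run proc-A (needs (3, 5), free (5, 5)); after release of (0, 1) the pool is (5, 6)
  run proc-G (needs (5, 5), free (5, 6)); after release of (3, 1) the pool is (8, 7)
  run proc-C (needs (3, 6), free (8, 7)); after release of (2, 1) the pool is (10, 8)


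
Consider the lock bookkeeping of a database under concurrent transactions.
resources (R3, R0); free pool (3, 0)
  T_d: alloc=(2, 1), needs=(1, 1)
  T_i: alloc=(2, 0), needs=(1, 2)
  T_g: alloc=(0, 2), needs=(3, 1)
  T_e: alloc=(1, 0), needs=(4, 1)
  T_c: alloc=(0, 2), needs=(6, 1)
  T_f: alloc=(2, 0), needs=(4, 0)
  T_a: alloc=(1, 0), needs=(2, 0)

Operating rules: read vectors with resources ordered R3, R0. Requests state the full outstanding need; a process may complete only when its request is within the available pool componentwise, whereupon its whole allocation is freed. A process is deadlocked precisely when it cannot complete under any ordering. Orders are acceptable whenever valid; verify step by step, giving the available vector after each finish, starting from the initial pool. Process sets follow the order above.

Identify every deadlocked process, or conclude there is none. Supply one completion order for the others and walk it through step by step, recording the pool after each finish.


Deadlocked set: T_d, T_i, T_g, T_e and T_c.
Key observation: once T_a, T_f finish, the pool peaks at (6, 0) — and every remaining process still needs more R0 than that.
A valid finishing order for the others: T_a, T_f. Step-by-step check:
  pool = (3, 0)
  T_a: need (2, 0) fits (3, 0); releases (1, 0), pool now (4, 0)
  T_f: need (4, 0) fits (4, 0); releases (2, 0), pool now (6, 0)
None of the blocked processes ever fits:
  T_d still needs (1, 1) but only (6, 0) is free — short on R0
  T_i still needs (1, 2) but only (6, 0) is free — short on R0
  T_g still needs (3, 1) but only (6, 0) is free — short on R0
  T_e still needs (4, 1) but only (6, 0) is free — short on R0
  T_c still needs (6, 1) but only (6, 0) is free — short on R0
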